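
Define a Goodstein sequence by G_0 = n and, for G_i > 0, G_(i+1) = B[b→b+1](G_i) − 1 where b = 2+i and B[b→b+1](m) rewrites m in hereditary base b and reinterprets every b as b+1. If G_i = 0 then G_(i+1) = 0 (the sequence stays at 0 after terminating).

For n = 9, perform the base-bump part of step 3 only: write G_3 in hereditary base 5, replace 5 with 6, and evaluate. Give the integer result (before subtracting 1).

140744

G_0=9  [base 2] 2^(2 + 1) + 1  →[2↦3]→  3^(3 + 1) + 1 = 82  −1 ⇒ G_1=81
G_1=81  [base 3] 3^(3 + 1)  →[3↦4]→  4^(4 + 1) = 1024  −1 ⇒ G_2=1023
G_2=1023  [base 4] 3·4^4 + 3·4^3 + 3·4^2 + 3·4 + 3  →[4↦5]→  3·5^5 + 3·5^3 + 3·5^2 + 3·5 + 3 = 9843  −1 ⇒ G_3=9842
G_3=9842  [base 5] 3·5^5 + 3·5^3 + 3·5^2 + 3·5 + 2  →[5↦6]→  3·6^6 + 3·6^3 + 3·6^2 + 3·6 + 2 = 140744  −1 ⇒ G_4=140743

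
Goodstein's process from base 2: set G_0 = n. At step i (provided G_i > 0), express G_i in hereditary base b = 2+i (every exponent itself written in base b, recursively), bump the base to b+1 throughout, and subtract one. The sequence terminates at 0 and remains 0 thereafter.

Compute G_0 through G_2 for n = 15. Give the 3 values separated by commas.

15 —HB2→ 2^(2 + 1) + 2^2 + 2 + 1 —bump→ 3^(3 + 1) + 3^3 + 3 + 1 = 112 —(−1)→ 111
111 —HB3→ 3^(3 + 1) + 3^3 + 3 —bump→ 4^(4 + 1) + 4^4 + 4 = 1284 —(−1)→ 1283

15, 111, 1283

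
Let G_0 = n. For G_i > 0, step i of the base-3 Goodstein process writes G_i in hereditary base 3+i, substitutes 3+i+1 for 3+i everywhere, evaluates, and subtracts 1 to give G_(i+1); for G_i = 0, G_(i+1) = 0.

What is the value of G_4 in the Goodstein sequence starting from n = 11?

39

G_0 = 11. HB_3(11) = 3^2 + 2. Bump = 18. G_1 = 17.
G_1 = 17. HB_4(17) = 4^2 + 1. Bump = 26. G_2 = 25.
G_2 = 25. HB_5(25) = 5^2. Bump = 36. G_3 = 35.
G_3 = 35. HB_6(35) = 5·6 + 5. Bump = 40. G_4 = 39.
G_4 = 39. HB_7(39) = 5·7 + 4. Bump = 44. G_5 = 43.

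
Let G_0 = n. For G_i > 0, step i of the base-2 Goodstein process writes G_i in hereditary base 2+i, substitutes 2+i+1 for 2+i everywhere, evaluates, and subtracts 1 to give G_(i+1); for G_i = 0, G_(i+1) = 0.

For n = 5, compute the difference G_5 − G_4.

(0) 5|_2 = 2^2 + 1 ↦ 3^3 + 1|_3 = 28 ⇒ 27
(1) 27|_3 = 3^3 ↦ 4^4|_4 = 256 ⇒ 255
(2) 255|_4 = 3·4^3 + 3·4^2 + 3·4 + 3 ↦ 3·5^3 + 3·5^2 + 3·5 + 3|_5 = 468 ⇒ 467
(3) 467|_5 = 3·5^3 + 3·5^2 + 3·5 + 2 ↦ 3·6^3 + 3·6^2 + 3·6 + 2|_6 = 776 ⇒ 775
(4) 775|_6 = 3·6^3 + 3·6^2 + 3·6 + 1 ↦ 3·7^3 + 3·7^2 + 3·7 + 1|_7 = 1198 ⇒ 1197

422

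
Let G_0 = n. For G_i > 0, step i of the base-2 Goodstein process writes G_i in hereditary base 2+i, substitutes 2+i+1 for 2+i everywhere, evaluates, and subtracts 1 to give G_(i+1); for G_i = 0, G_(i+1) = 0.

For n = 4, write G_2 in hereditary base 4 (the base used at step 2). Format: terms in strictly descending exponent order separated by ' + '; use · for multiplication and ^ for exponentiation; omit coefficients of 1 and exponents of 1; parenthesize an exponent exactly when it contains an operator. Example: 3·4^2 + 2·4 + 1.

2·4^2 + 2·4 + 1

base 2: 4 = 2^2; at 3: 3^3 = 27; next = 26
base 3: 26 = 2·3^2 + 2·3 + 2; at 4: 2·4^2 + 2·4 + 2 = 42; next = 41
base 4: 41 = 2·4^2 + 2·4 + 1; at 5: 2·5^2 + 2·5 + 1 = 61; next = 60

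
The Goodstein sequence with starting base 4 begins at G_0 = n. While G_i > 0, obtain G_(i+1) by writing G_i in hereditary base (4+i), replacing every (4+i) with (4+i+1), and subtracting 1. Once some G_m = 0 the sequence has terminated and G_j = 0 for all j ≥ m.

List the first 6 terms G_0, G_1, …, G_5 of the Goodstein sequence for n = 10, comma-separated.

10, 11, 12, 13, 13, 13

10 —HB4→ 2·4 + 2 —bump→ 2·5 + 2 = 12 —(−1)→ 11
11 —HB5→ 2·5 + 1 —bump→ 2·6 + 1 = 13 —(−1)→ 12
12 —HB6→ 2·6 —bump→ 2·7 = 14 —(−1)→ 13
13 —HB7→ 7 + 6 —bump→ 8 + 6 = 14 —(−1)→ 13
13 —HB8→ 8 + 5 —bump→ 9 + 5 = 14 —(−1)→ 13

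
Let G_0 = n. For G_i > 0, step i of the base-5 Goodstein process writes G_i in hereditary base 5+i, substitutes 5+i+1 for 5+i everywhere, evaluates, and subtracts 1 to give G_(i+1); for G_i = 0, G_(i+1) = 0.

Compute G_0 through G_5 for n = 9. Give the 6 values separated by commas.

9, 9, 9, 9, 9, 9

G_0=9  [base 5] 5 + 4  →[5↦6]→  6 + 4 = 10  −1 ⇒ G_1=9
G_1=9  [base 6] 6 + 3  →[6↦7]→  7 + 3 = 10  −1 ⇒ G_2=9
G_2=9  [base 7] 7 + 2  →[7↦8]→  8 + 2 = 10  −1 ⇒ G_3=9
G_3=9  [base 8] 8 + 1  →[8↦9]→  9 + 1 = 10  −1 ⇒ G_4=9
G_4=9  [base 9] 9  →[9↦10]→  10 = 10  −1 ⇒ G_5=9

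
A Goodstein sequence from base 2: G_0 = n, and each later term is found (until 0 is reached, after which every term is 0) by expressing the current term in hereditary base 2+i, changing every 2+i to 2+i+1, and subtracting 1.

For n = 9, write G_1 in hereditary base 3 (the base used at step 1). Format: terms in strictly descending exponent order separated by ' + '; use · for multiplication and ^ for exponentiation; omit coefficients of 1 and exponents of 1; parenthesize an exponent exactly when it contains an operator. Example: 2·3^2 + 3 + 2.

3^(3 + 1)

step 0: 9 = 2^(2 + 1) + 1; sub 3 for 2: 3^(3 + 1) + 1; = 82; G_1 = 82−1 = 81
step 1: 81 = 3^(3 + 1); sub 4 for 3: 4^(4 + 1); = 1024; G_2 = 1024−1 = 1023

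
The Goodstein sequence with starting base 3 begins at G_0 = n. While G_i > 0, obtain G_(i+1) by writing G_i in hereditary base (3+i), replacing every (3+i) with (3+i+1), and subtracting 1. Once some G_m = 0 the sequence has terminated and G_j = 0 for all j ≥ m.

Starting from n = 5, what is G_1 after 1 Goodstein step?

G_0 = 5. HB_3(5) = 3 + 2. Bump = 6. G_1 = 5.
G_1 = 5. HB_4(5) = 4 + 1. Bump = 6. G_2 = 5.

5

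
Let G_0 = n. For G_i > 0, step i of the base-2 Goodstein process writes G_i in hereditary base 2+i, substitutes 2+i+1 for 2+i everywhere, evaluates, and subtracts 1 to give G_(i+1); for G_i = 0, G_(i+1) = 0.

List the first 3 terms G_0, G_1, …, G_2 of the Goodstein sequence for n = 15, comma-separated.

15, 111, 1283

i=0: 15 = 2^(2 + 1) + 2^2 + 2 + 1 (b=2); 2→3: 3^(3 + 1) + 3^3 + 3 + 1 = 112; 112−1 = 111
i=1: 111 = 3^(3 + 1) + 3^3 + 3 (b=3); 3→4: 4^(4 + 1) + 4^4 + 4 = 1284; 1284−1 = 1283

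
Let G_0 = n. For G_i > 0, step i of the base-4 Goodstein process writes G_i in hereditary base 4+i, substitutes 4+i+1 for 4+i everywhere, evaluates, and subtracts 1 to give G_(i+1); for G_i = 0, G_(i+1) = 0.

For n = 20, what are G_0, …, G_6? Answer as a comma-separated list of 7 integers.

(0) 20|_4 = 4^2 + 4 ↦ 5^2 + 5|_5 = 30 ⇒ 29
(1) 29|_5 = 5^2 + 4 ↦ 6^2 + 4|_6 = 40 ⇒ 39
(2) 39|_6 = 6^2 + 3 ↦ 7^2 + 3|_7 = 52 ⇒ 51
(3) 51|_7 = 7^2 + 2 ↦ 8^2 + 2|_8 = 66 ⇒ 65
(4) 65|_8 = 8^2 + 1 ↦ 9^2 + 1|_9 = 82 ⇒ 81
(5) 81|_9 = 9^2 ↦ 10^2|_10 = 100 ⇒ 99

20, 29, 39, 51, 65, 81, 99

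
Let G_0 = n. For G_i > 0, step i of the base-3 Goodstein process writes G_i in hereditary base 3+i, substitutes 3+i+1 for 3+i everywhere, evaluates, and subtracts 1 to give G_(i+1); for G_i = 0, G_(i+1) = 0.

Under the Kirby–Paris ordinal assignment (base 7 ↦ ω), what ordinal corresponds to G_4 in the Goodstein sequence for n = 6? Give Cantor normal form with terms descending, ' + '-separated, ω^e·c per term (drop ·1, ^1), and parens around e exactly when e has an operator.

base 3: 6 = 2·3; at 4: 2·4 = 8; next = 7
base 4: 7 = 4 + 3; at 5: 5 + 3 = 8; next = 7
base 5: 7 = 5 + 2; at 6: 6 + 2 = 8; next = 7
base 6: 7 = 6 + 1; at 7: 7 + 1 = 8; next = 7
base 7: 7 = 7; at 8: 8 = 8; next = 7

ω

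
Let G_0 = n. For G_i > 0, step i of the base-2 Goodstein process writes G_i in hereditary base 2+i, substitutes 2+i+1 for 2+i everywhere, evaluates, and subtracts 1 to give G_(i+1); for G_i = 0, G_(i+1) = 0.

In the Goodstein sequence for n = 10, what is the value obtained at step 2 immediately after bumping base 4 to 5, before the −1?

15626

G_0 = 10. HB_2(10) = 2^(2 + 1) + 2. Bump = 84. G_1 = 83.
G_1 = 83. HB_3(83) = 3^(3 + 1) + 2. Bump = 1026. G_2 = 1025.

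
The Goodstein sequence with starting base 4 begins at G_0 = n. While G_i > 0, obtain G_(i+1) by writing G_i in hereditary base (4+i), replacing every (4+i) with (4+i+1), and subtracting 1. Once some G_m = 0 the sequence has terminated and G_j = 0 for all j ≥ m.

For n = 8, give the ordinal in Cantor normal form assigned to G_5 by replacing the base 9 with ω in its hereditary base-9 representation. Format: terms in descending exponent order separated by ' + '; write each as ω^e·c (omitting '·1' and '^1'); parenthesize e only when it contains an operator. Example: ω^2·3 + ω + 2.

ω

G_0 = 8. HB_4(8) = 2·4. Bump = 10. G_1 = 9.
G_1 = 9. HB_5(9) = 5 + 4. Bump = 10. G_2 = 9.
G_2 = 9. HB_6(9) = 6 + 3. Bump = 10. G_3 = 9.
G_3 = 9. HB_7(9) = 7 + 2. Bump = 10. G_4 = 9.
G_4 = 9. HB_8(9) = 8 + 1. Bump = 10. G_5 = 9.
G_5 = 9. HB_9(9) = 9. Bump = 10. G_6 = 9.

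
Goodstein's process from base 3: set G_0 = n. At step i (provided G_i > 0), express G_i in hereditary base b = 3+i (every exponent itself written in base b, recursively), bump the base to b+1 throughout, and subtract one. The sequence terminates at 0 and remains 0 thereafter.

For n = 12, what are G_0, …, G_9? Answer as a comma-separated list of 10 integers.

base 3: 12 = 3^2 + 3; at 4: 4^2 + 4 = 20; next = 19
base 4: 19 = 4^2 + 3; at 5: 5^2 + 3 = 28; next = 27
base 5: 27 = 5^2 + 2; at 6: 6^2 + 2 = 38; next = 37
base 6: 37 = 6^2 + 1; at 7: 7^2 + 1 = 50; next = 49
base 7: 49 = 7^2; at 8: 8^2 = 64; next = 63
base 8: 63 = 7·8 + 7; at 9: 7·9 + 7 = 70; next = 69
base 9: 69 = 7·9 + 6; at 10: 7·10 + 6 = 76; next = 75
base 10: 75 = 7·10 + 5; at 11: 7·11 + 5 = 82; next = 81
base 11: 81 = 7·11 + 4; at 12: 7·12 + 4 = 88; next = 87

12, 19, 27, 37, 49, 63, 69, 75, 81, 87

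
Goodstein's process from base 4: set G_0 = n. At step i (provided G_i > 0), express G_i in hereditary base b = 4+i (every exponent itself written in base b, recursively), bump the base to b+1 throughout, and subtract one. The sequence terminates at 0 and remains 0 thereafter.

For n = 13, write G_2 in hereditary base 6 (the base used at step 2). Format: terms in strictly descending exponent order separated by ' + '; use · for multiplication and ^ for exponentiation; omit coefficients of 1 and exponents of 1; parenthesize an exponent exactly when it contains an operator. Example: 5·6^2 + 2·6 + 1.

step 0: 13 = 3·4 + 1; sub 5 for 4: 3·5 + 1; = 16; G_1 = 16−1 = 15
step 1: 15 = 3·5; sub 6 for 5: 3·6; = 18; G_2 = 18−1 = 17
step 2: 17 = 2·6 + 5; sub 7 for 6: 2·7 + 5; = 19; G_3 = 19−1 = 18

2·6 + 5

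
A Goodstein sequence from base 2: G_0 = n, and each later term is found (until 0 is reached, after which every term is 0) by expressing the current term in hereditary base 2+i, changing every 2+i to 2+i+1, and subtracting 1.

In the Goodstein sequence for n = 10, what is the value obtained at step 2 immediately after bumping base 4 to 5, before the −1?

G_0 = 10. HB_2(10) = 2^(2 + 1) + 2. Bump = 84. G_1 = 83.
G_1 = 83. HB_3(83) = 3^(3 + 1) + 2. Bump = 1026. G_2 = 1025.

15626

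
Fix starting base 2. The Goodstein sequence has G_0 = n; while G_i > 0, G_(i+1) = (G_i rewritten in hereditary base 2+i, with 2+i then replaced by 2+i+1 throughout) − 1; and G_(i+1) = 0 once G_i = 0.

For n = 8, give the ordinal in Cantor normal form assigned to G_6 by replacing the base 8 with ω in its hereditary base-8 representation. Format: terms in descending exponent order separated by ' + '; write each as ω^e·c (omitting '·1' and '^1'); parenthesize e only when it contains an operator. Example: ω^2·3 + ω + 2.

G_0 = 8. HB_2(8) = 2^(2 + 1). Bump = 81. G_1 = 80.
G_1 = 80. HB_3(80) = 2·3^3 + 2·3^2 + 2·3 + 2. Bump = 554. G_2 = 553.
G_2 = 553. HB_4(553) = 2·4^4 + 2·4^2 + 2·4 + 1. Bump = 6311. G_3 = 6310.
G_3 = 6310. HB_5(6310) = 2·5^5 + 2·5^2 + 2·5. Bump = 93396. G_4 = 93395.
G_4 = 93395. HB_6(93395) = 2·6^6 + 2·6^2 + 6 + 5. Bump = 1647196. G_5 = 1647195.
G_5 = 1647195. HB_7(1647195) = 2·7^7 + 2·7^2 + 7 + 4. Bump = 33554572. G_6 = 33554571.

ω^ω·2 + ω^2·2 + ω + 3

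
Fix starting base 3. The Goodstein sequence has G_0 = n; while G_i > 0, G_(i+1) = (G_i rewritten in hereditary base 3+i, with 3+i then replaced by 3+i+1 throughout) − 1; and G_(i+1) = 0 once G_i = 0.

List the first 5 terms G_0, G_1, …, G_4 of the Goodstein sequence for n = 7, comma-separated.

7, 8, 9, 9, 9

step 0: 7 = 2·3 + 1; sub 4 for 3: 2·4 + 1; = 9; G_1 = 9−1 = 8
step 1: 8 = 2·4; sub 5 for 4: 2·5; = 10; G_2 = 10−1 = 9
step 2: 9 = 5 + 4; sub 6 for 5: 6 + 4; = 10; G_3 = 10−1 = 9
step 3: 9 = 6 + 3; sub 7 for 6: 7 + 3; = 10; G_4 = 10−1 = 9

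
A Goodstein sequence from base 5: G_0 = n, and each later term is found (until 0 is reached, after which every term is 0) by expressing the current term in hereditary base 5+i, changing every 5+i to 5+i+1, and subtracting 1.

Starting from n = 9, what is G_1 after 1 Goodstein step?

9

(0) 9|_5 = 5 + 4 ↦ 6 + 4|_6 = 10 ⇒ 9
(1) 9|_6 = 6 + 3 ↦ 7 + 3|_7 = 10 ⇒ 9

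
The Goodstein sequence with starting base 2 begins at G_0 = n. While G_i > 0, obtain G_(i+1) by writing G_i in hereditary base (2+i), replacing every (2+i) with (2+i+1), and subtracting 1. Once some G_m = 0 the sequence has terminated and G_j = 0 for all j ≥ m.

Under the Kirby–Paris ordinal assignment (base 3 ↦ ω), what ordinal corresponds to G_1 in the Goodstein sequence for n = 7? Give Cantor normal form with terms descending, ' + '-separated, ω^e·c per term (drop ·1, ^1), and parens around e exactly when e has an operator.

base 2: 7 = 2^2 + 2 + 1; at 3: 3^3 + 3 + 1 = 31; next = 30
base 3: 30 = 3^3 + 3; at 4: 4^4 + 4 = 260; next = 259

ω^ω + ω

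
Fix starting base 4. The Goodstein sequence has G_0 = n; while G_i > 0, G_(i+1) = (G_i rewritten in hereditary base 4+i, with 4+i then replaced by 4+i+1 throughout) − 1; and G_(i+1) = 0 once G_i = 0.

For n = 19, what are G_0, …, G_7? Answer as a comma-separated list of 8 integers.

base 4: 19 = 4^2 + 3; at 5: 5^2 + 3 = 28; next = 27
base 5: 27 = 5^2 + 2; at 6: 6^2 + 2 = 38; next = 37
base 6: 37 = 6^2 + 1; at 7: 7^2 + 1 = 50; next = 49
base 7: 49 = 7^2; at 8: 8^2 = 64; next = 63
base 8: 63 = 7·8 + 7; at 9: 7·9 + 7 = 70; next = 69
base 9: 69 = 7·9 + 6; at 10: 7·10 + 6 = 76; next = 75
base 10: 75 = 7·10 + 5; at 11: 7·11 + 5 = 82; next = 81

19, 27, 37, 49, 63, 69, 75, 81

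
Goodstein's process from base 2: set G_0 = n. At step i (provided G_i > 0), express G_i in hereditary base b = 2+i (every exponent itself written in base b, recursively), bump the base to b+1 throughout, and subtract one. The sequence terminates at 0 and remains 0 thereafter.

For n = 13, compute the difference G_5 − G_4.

5485287

13 —HB2→ 2^(2 + 1) + 2^2 + 1 —bump→ 3^(3 + 1) + 3^3 + 1 = 109 —(−1)→ 108
108 —HB3→ 3^(3 + 1) + 3^3 —bump→ 4^(4 + 1) + 4^4 = 1280 —(−1)→ 1279
1279 —HB4→ 4^(4 + 1) + 3·4^3 + 3·4^2 + 3·4 + 3 —bump→ 5^(5 + 1) + 3·5^3 + 3·5^2 + 3·5 + 3 = 16093 —(−1)→ 16092
16092 —HB5→ 5^(5 + 1) + 3·5^3 + 3·5^2 + 3·5 + 2 —bump→ 6^(6 + 1) + 3·6^3 + 3·6^2 + 3·6 + 2 = 280712 —(−1)→ 280711
280711 —HB6→ 6^(6 + 1) + 3·6^3 + 3·6^2 + 3·6 + 1 —bump→ 7^(7 + 1) + 3·7^3 + 3·7^2 + 3·7 + 1 = 5765999 —(−1)→ 5765998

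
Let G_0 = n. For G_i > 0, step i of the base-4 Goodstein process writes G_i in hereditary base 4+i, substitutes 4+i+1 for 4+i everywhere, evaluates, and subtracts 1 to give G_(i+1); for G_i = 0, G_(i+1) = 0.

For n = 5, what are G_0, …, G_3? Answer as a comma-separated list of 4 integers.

5 —HB4→ 4 + 1 —bump→ 5 + 1 = 6 —(−1)→ 5
5 —HB5→ 5 —bump→ 6 = 6 —(−1)→ 5
5 —HB6→ 5 —bump→ 5 = 5 —(−1)→ 4

5, 5, 5, 4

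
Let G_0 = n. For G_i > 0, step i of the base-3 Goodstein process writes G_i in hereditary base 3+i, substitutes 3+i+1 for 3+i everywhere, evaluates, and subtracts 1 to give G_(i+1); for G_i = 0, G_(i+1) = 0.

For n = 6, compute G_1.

7

G_0 = 6. HB_3(6) = 2·3. Bump = 8. G_1 = 7.
G_1 = 7. HB_4(7) = 4 + 3. Bump = 8. G_2 = 7.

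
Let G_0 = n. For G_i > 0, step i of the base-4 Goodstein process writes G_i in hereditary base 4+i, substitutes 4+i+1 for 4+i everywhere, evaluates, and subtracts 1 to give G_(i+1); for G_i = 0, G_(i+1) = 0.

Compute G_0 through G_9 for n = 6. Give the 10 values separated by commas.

[0] 6 ≡ 4 + 2 (base 4). Lift 5: 7. −1: 6.
[1] 6 ≡ 5 + 1 (base 5). Lift 6: 7. −1: 6.
[2] 6 ≡ 6 (base 6). Lift 7: 7. −1: 6.
[3] 6 ≡ 6 (base 7). Lift 8: 6. −1: 5.
[4] 5 ≡ 5 (base 8). Lift 9: 5. −1: 4.
[5] 4 ≡ 4 (base 9). Lift 10: 4. −1: 3.
[6] 3 ≡ 3 (base 10). Lift 11: 3. −1: 2.
[7] 2 ≡ 2 (base 11). Lift 12: 2. −1: 1.
[8] 1 ≡ 1 (base 12). Lift 13: 1. −1: 0.

6, 6, 6, 6, 5, 4, 3, 2, 1, 0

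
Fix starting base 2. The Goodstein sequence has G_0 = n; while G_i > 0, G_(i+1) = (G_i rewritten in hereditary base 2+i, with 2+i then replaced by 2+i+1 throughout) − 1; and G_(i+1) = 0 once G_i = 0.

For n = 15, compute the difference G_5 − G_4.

6261751

[0] 15 ≡ 2^(2 + 1) + 2^2 + 2 + 1 (base 2). Lift 3: 112. −1: 111.
[1] 111 ≡ 3^(3 + 1) + 3^3 + 3 (base 3). Lift 4: 1284. −1: 1283.
[2] 1283 ≡ 4^(4 + 1) + 4^4 + 3 (base 4). Lift 5: 18753. −1: 18752.
[3] 18752 ≡ 5^(5 + 1) + 5^5 + 2 (base 5). Lift 6: 326594. −1: 326593.
[4] 326593 ≡ 6^(6 + 1) + 6^6 + 1 (base 6). Lift 7: 6588345. −1: 6588344.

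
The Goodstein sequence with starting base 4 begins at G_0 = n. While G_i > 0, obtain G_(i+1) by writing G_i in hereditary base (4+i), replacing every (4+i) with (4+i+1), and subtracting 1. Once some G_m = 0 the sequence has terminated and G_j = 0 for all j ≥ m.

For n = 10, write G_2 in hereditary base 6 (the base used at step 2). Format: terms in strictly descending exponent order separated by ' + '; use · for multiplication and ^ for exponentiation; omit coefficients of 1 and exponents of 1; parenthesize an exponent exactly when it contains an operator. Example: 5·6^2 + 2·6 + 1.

[0] 10 ≡ 2·4 + 2 (base 4). Lift 5: 12. −1: 11.
[1] 11 ≡ 2·5 + 1 (base 5). Lift 6: 13. −1: 12.

2·6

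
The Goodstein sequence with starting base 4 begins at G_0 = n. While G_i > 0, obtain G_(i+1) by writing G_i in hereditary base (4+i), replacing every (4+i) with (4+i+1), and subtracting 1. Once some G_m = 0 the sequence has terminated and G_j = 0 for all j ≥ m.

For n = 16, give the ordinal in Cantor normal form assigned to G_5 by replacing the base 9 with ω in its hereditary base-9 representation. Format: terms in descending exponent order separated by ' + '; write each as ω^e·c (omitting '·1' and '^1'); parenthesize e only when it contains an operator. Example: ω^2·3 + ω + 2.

i=0: 16 = 4^2 (b=4); 4→5: 5^2 = 25; 25−1 = 24
i=1: 24 = 4·5 + 4 (b=5); 5→6: 4·6 + 4 = 28; 28−1 = 27
i=2: 27 = 4·6 + 3 (b=6); 6→7: 4·7 + 3 = 31; 31−1 = 30
i=3: 30 = 4·7 + 2 (b=7); 7→8: 4·8 + 2 = 34; 34−1 = 33
i=4: 33 = 4·8 + 1 (b=8); 8→9: 4·9 + 1 = 37; 37−1 = 36
i=5: 36 = 4·9 (b=9); 9→10: 4·10 = 40; 40−1 = 39

ω·4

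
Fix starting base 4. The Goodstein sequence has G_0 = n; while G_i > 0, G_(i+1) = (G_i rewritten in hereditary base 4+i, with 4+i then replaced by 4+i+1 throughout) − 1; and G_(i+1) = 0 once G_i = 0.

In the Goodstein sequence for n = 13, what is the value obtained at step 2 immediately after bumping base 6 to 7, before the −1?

19

G_0=13  [base 4] 3·4 + 1  →[4↦5]→  3·5 + 1 = 16  −1 ⇒ G_1=15
G_1=15  [base 5] 3·5  →[5↦6]→  3·6 = 18  −1 ⇒ G_2=17
G_2=17  [base 6] 2·6 + 5  →[6↦7]→  2·7 + 5 = 19  −1 ⇒ G_3=18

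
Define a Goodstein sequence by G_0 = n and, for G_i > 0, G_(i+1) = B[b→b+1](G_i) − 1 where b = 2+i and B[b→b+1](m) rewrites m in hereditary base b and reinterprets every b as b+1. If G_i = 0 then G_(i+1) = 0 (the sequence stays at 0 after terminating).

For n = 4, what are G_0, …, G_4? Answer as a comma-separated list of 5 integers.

G_0=4  [base 2] 2^2  →[2↦3]→  3^3 = 27  −1 ⇒ G_1=26
G_1=26  [base 3] 2·3^2 + 2·3 + 2  →[3↦4]→  2·4^2 + 2·4 + 2 = 42  −1 ⇒ G_2=41
G_2=41  [base 4] 2·4^2 + 2·4 + 1  →[4↦5]→  2·5^2 + 2·5 + 1 = 61  −1 ⇒ G_3=60
G_3=60  [base 5] 2·5^2 + 2·5  →[5↦6]→  2·6^2 + 2·6 = 84  −1 ⇒ G_4=83

4, 26, 41, 60, 83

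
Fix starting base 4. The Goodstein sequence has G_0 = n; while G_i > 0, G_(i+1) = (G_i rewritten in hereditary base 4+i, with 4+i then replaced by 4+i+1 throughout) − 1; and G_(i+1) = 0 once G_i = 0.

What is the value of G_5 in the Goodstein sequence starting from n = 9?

9 —HB4→ 2·4 + 1 —bump→ 2·5 + 1 = 11 —(−1)→ 10
10 —HB5→ 2·5 —bump→ 2·6 = 12 —(−1)→ 11
11 —HB6→ 6 + 5 —bump→ 7 + 5 = 12 —(−1)→ 11
11 —HB7→ 7 + 4 —bump→ 8 + 4 = 12 —(−1)→ 11
11 —HB8→ 8 + 3 —bump→ 9 + 3 = 12 —(−1)→ 11
11 —HB9→ 9 + 2 —bump→ 10 + 2 = 12 —(−1)→ 11

11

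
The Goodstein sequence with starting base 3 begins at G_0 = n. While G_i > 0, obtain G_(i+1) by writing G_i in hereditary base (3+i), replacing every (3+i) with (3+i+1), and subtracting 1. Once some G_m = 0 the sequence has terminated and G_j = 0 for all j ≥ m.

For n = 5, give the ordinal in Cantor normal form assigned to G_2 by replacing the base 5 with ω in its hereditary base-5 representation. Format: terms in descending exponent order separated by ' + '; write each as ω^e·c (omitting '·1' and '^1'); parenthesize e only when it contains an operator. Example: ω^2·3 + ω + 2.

G_0 = 5. HB_3(5) = 3 + 2. Bump = 6. G_1 = 5.
G_1 = 5. HB_4(5) = 4 + 1. Bump = 6. G_2 = 5.
G_2 = 5. HB_5(5) = 5. Bump = 6. G_3 = 5.

ω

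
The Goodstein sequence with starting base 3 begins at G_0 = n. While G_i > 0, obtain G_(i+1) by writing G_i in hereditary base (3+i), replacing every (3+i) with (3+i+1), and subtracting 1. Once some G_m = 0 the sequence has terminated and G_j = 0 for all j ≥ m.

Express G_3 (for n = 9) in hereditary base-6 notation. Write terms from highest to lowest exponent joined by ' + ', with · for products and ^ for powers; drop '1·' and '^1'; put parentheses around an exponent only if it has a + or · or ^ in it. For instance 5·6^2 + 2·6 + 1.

G_0=9  [base 3] 3^2  →[3↦4]→  4^2 = 16  −1 ⇒ G_1=15
G_1=15  [base 4] 3·4 + 3  →[4↦5]→  3·5 + 3 = 18  −1 ⇒ G_2=17
G_2=17  [base 5] 3·5 + 2  →[5↦6]→  3·6 + 2 = 20  −1 ⇒ G_3=19
G_3=19  [base 6] 3·6 + 1  →[6↦7]→  3·7 + 1 = 22  −1 ⇒ G_4=21

3·6 + 1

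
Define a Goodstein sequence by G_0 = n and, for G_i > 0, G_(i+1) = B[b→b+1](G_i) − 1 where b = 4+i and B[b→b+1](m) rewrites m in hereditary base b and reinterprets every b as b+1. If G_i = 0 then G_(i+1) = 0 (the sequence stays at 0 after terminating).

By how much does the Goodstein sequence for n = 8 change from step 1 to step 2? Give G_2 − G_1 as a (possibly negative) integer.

[0] 8 ≡ 2·4 (base 4). Lift 5: 10. −1: 9.
[1] 9 ≡ 5 + 4 (base 5). Lift 6: 10. −1: 9.

0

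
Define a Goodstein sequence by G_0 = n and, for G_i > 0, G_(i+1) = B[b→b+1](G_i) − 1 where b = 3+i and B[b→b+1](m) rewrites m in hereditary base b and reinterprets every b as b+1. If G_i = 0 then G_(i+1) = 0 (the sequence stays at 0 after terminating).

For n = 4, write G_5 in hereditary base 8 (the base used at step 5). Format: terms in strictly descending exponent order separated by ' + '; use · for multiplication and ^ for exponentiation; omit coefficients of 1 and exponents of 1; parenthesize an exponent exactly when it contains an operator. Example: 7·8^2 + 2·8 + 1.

1

step 0: 4 = 3 + 1; sub 4 for 3: 4 + 1; = 5; G_1 = 5−1 = 4
step 1: 4 = 4; sub 5 for 4: 5; = 5; G_2 = 5−1 = 4
step 2: 4 = 4; sub 6 for 5: 4; = 4; G_3 = 4−1 = 3
step 3: 3 = 3; sub 7 for 6: 3; = 3; G_4 = 3−1 = 2
step 4: 2 = 2; sub 8 for 7: 2; = 2; G_5 = 2−1 = 1
step 5: 1 = 1; sub 9 for 8: 1; = 1; G_6 = 1−1 = 0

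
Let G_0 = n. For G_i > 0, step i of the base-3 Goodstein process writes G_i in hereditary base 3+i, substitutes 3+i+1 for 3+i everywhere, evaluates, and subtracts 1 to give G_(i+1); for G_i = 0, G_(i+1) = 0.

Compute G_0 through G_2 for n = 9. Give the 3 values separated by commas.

9, 15, 17

i=0: 9 = 3^2 (b=3); 3→4: 4^2 = 16; 16−1 = 15
i=1: 15 = 3·4 + 3 (b=4); 4→5: 3·5 + 3 = 18; 18−1 = 17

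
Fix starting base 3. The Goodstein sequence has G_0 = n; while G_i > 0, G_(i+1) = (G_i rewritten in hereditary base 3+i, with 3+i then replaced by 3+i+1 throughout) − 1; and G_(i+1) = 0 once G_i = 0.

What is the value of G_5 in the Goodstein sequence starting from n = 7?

base 3: 7 = 2·3 + 1; at 4: 2·4 + 1 = 9; next = 8
base 4: 8 = 2·4; at 5: 2·5 = 10; next = 9
base 5: 9 = 5 + 4; at 6: 6 + 4 = 10; next = 9
base 6: 9 = 6 + 3; at 7: 7 + 3 = 10; next = 9
base 7: 9 = 7 + 2; at 8: 8 + 2 = 10; next = 9
base 8: 9 = 8 + 1; at 9: 9 + 1 = 10; next = 9

9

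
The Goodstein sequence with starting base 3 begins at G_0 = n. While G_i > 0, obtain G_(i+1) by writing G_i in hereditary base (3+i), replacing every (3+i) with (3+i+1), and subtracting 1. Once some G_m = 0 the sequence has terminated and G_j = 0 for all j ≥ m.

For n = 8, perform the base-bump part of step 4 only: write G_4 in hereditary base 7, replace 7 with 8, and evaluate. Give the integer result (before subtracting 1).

12

G_0=8  [base 3] 2·3 + 2  →[3↦4]→  2·4 + 2 = 10  −1 ⇒ G_1=9
G_1=9  [base 4] 2·4 + 1  →[4↦5]→  2·5 + 1 = 11  −1 ⇒ G_2=10
G_2=10  [base 5] 2·5  →[5↦6]→  2·6 = 12  −1 ⇒ G_3=11
G_3=11  [base 6] 6 + 5  →[6↦7]→  7 + 5 = 12  −1 ⇒ G_4=11
G_4=11  [base 7] 7 + 4  →[7↦8]→  8 + 4 = 12  −1 ⇒ G_5=11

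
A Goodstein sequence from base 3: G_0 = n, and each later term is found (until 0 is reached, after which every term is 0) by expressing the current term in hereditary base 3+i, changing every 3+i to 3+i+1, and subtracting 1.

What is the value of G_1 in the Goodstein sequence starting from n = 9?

G_0 = 9. HB_3(9) = 3^2. Bump = 16. G_1 = 15.
G_1 = 15. HB_4(15) = 3·4 + 3. Bump = 18. G_2 = 17.

15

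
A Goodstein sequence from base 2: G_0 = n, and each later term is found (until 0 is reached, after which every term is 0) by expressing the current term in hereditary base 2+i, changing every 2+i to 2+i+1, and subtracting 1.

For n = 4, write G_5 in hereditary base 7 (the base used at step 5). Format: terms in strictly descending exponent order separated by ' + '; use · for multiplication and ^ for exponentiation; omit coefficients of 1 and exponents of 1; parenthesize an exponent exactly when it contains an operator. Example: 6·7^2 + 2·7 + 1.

4 —HB2→ 2^2 —bump→ 3^3 = 27 —(−1)→ 26
26 —HB3→ 2·3^2 + 2·3 + 2 —bump→ 2·4^2 + 2·4 + 2 = 42 —(−1)→ 41
41 —HB4→ 2·4^2 + 2·4 + 1 —bump→ 2·5^2 + 2·5 + 1 = 61 —(−1)→ 60
60 —HB5→ 2·5^2 + 2·5 —bump→ 2·6^2 + 2·6 = 84 —(−1)→ 83
83 —HB6→ 2·6^2 + 6 + 5 —bump→ 2·7^2 + 7 + 5 = 110 —(−1)→ 109

2·7^2 + 7 + 4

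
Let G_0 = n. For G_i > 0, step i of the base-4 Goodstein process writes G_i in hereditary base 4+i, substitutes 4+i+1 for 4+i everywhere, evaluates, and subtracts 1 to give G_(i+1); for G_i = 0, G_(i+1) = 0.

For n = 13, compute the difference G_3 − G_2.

base 4: 13 = 3·4 + 1; at 5: 3·5 + 1 = 16; next = 15
base 5: 15 = 3·5; at 6: 3·6 = 18; next = 17
base 6: 17 = 2·6 + 5; at 7: 2·7 + 5 = 19; next = 18

1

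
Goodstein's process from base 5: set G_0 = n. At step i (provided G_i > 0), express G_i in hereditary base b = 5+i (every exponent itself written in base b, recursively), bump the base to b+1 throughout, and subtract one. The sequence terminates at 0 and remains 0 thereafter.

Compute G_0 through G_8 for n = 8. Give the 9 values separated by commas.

8, 8, 8, 8, 8, 7, 6, 5, 4

G_0 = 8. HB_5(8) = 5 + 3. Bump = 9. G_1 = 8.
G_1 = 8. HB_6(8) = 6 + 2. Bump = 9. G_2 = 8.
G_2 = 8. HB_7(8) = 7 + 1. Bump = 9. G_3 = 8.
G_3 = 8. HB_8(8) = 8. Bump = 9. G_4 = 8.
G_4 = 8. HB_9(8) = 8. Bump = 8. G_5 = 7.
G_5 = 7. HB_10(7) = 7. Bump = 7. G_6 = 6.
G_6 = 6. HB_11(6) = 6. Bump = 6. G_7 = 5.
G_7 = 5. HB_12(5) = 5. Bump = 5. G_8 = 4.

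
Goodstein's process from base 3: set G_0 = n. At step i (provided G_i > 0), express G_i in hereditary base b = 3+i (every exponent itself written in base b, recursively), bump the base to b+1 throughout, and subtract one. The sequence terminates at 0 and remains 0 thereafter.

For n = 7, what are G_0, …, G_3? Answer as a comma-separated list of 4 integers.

7, 8, 9, 9

G_0 = 7. HB_3(7) = 2·3 + 1. Bump = 9. G_1 = 8.
G_1 = 8. HB_4(8) = 2·4. Bump = 10. G_2 = 9.
G_2 = 9. HB_5(9) = 5 + 4. Bump = 10. G_3 = 9.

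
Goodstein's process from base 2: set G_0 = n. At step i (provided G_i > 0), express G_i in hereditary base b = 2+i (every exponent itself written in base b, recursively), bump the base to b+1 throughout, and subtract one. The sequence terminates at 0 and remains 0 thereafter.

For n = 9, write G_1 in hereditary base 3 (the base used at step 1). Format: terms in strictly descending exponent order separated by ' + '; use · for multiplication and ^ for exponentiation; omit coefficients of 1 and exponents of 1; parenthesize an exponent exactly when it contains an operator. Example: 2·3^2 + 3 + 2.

3^(3 + 1)

i=0: 9 = 2^(2 + 1) + 1 (b=2); 2→3: 3^(3 + 1) + 1 = 82; 82−1 = 81
i=1: 81 = 3^(3 + 1) (b=3); 3→4: 4^(4 + 1) = 1024; 1024−1 = 1023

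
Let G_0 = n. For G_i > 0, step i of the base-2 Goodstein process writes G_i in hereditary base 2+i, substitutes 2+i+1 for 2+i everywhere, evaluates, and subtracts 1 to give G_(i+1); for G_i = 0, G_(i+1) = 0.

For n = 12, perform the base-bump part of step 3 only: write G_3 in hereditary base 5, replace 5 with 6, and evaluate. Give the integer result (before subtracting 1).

(0) 12|_2 = 2^(2 + 1) + 2^2 ↦ 3^(3 + 1) + 3^3|_3 = 108 ⇒ 107
(1) 107|_3 = 3^(3 + 1) + 2·3^2 + 2·3 + 2 ↦ 4^(4 + 1) + 2·4^2 + 2·4 + 2|_4 = 1066 ⇒ 1065
(2) 1065|_4 = 4^(4 + 1) + 2·4^2 + 2·4 + 1 ↦ 5^(5 + 1) + 2·5^2 + 2·5 + 1|_5 = 15686 ⇒ 15685
(3) 15685|_5 = 5^(5 + 1) + 2·5^2 + 2·5 ↦ 6^(6 + 1) + 2·6^2 + 2·6|_6 = 280020 ⇒ 280019

280020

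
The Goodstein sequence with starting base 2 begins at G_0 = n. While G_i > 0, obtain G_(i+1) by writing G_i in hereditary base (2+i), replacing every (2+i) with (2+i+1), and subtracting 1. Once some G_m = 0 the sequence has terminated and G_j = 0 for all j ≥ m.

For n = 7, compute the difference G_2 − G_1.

[0] 7 ≡ 2^2 + 2 + 1 (base 2). Lift 3: 31. −1: 30.
[1] 30 ≡ 3^3 + 3 (base 3). Lift 4: 260. −1: 259.

229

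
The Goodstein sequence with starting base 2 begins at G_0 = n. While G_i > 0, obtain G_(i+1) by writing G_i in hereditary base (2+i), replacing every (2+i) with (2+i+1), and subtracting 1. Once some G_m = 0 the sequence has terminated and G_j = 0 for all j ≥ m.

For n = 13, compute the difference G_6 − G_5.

128453481

i=0: 13 = 2^(2 + 1) + 2^2 + 1 (b=2); 2→3: 3^(3 + 1) + 3^3 + 1 = 109; 109−1 = 108
i=1: 108 = 3^(3 + 1) + 3^3 (b=3); 3→4: 4^(4 + 1) + 4^4 = 1280; 1280−1 = 1279
i=2: 1279 = 4^(4 + 1) + 3·4^3 + 3·4^2 + 3·4 + 3 (b=4); 4→5: 5^(5 + 1) + 3·5^3 + 3·5^2 + 3·5 + 3 = 16093; 16093−1 = 16092
i=3: 16092 = 5^(5 + 1) + 3·5^3 + 3·5^2 + 3·5 + 2 (b=5); 5→6: 6^(6 + 1) + 3·6^3 + 3·6^2 + 3·6 + 2 = 280712; 280712−1 = 280711
i=4: 280711 = 6^(6 + 1) + 3·6^3 + 3·6^2 + 3·6 + 1 (b=6); 6→7: 7^(7 + 1) + 3·7^3 + 3·7^2 + 3·7 + 1 = 5765999; 5765999−1 = 5765998
i=5: 5765998 = 7^(7 + 1) + 3·7^3 + 3·7^2 + 3·7 (b=7); 7→8: 8^(8 + 1) + 3·8^3 + 3·8^2 + 3·8 = 134219480; 134219480−1 = 134219479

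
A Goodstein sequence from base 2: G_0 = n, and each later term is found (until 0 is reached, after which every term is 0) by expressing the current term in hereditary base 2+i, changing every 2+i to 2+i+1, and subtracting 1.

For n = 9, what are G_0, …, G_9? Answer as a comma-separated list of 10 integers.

9, 81, 1023, 9842, 140743, 2471826, 50333399, 1162263921, 30000003325, 855935016215

G_0=9  [base 2] 2^(2 + 1) + 1  →[2↦3]→  3^(3 + 1) + 1 = 82  −1 ⇒ G_1=81
G_1=81  [base 3] 3^(3 + 1)  →[3↦4]→  4^(4 + 1) = 1024  −1 ⇒ G_2=1023
G_2=1023  [base 4] 3·4^4 + 3·4^3 + 3·4^2 + 3·4 + 3  →[4↦5]→  3·5^5 + 3·5^3 + 3·5^2 + 3·5 + 3 = 9843  −1 ⇒ G_3=9842
G_3=9842  [base 5] 3·5^5 + 3·5^3 + 3·5^2 + 3·5 + 2  →[5↦6]→  3·6^6 + 3·6^3 + 3·6^2 + 3·6 + 2 = 140744  −1 ⇒ G_4=140743
G_4=140743  [base 6] 3·6^6 + 3·6^3 + 3·6^2 + 3·6 + 1  →[6↦7]→  3·7^7 + 3·7^3 + 3·7^2 + 3·7 + 1 = 2471827  −1 ⇒ G_5=2471826
G_5=2471826  [base 7] 3·7^7 + 3·7^3 + 3·7^2 + 3·7  →[7↦8]→  3·8^8 + 3·8^3 + 3·8^2 + 3·8 = 50333400  −1 ⇒ G_6=50333399
G_6=50333399  [base 8] 3·8^8 + 3·8^3 + 3·8^2 + 2·8 + 7  →[8↦9]→  3·9^9 + 3·9^3 + 3·9^2 + 2·9 + 7 = 1162263922  −1 ⇒ G_7=1162263921
G_7=1162263921  [base 9] 3·9^9 + 3·9^3 + 3·9^2 + 2·9 + 6  →[9↦10]→  3·10^10 + 3·10^3 + 3·10^2 + 2·10 + 6 = 30000003326  −1 ⇒ G_8=30000003325
G_8=30000003325  [base 10] 3·10^10 + 3·10^3 + 3·10^2 + 2·10 + 5  →[10↦11]→  3·11^11 + 3·11^3 + 3·11^2 + 2·11 + 5 = 855935016216  −1 ⇒ G_9=855935016215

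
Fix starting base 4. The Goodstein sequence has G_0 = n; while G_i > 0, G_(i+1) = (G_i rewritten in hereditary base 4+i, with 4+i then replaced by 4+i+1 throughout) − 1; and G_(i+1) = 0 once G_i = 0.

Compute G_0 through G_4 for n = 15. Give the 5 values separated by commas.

15, 17, 19, 21, 23

(0) 15|_4 = 3·4 + 3 ↦ 3·5 + 3|_5 = 18 ⇒ 17
(1) 17|_5 = 3·5 + 2 ↦ 3·6 + 2|_6 = 20 ⇒ 19
(2) 19|_6 = 3·6 + 1 ↦ 3·7 + 1|_7 = 22 ⇒ 21
(3) 21|_7 = 3·7 ↦ 3·8|_8 = 24 ⇒ 23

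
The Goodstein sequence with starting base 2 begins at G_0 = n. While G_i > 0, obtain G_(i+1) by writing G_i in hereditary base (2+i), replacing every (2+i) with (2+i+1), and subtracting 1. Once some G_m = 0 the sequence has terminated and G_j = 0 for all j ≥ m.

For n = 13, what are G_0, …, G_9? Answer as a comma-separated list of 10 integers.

13 —HB2→ 2^(2 + 1) + 2^2 + 1 —bump→ 3^(3 + 1) + 3^3 + 1 = 109 —(−1)→ 108
108 —HB3→ 3^(3 + 1) + 3^3 —bump→ 4^(4 + 1) + 4^4 = 1280 —(−1)→ 1279
1279 —HB4→ 4^(4 + 1) + 3·4^3 + 3·4^2 + 3·4 + 3 —bump→ 5^(5 + 1) + 3·5^3 + 3·5^2 + 3·5 + 3 = 16093 —(−1)→ 16092
16092 —HB5→ 5^(5 + 1) + 3·5^3 + 3·5^2 + 3·5 + 2 —bump→ 6^(6 + 1) + 3·6^3 + 3·6^2 + 3·6 + 2 = 280712 —(−1)→ 280711
280711 —HB6→ 6^(6 + 1) + 3·6^3 + 3·6^2 + 3·6 + 1 —bump→ 7^(7 + 1) + 3·7^3 + 3·7^2 + 3·7 + 1 = 5765999 —(−1)→ 5765998
5765998 —HB7→ 7^(7 + 1) + 3·7^3 + 3·7^2 + 3·7 —bump→ 8^(8 + 1) + 3·8^3 + 3·8^2 + 3·8 = 134219480 —(−1)→ 134219479
134219479 —HB8→ 8^(8 + 1) + 3·8^3 + 3·8^2 + 2·8 + 7 —bump→ 9^(9 + 1) + 3·9^3 + 3·9^2 + 2·9 + 7 = 3486786856 —(−1)→ 3486786855
3486786855 —HB9→ 9^(9 + 1) + 3·9^3 + 3·9^2 + 2·9 + 6 —bump→ 10^(10 + 1) + 3·10^3 + 3·10^2 + 2·10 + 6 = 100000003326 —(−1)→ 100000003325
100000003325 —HB10→ 10^(10 + 1) + 3·10^3 + 3·10^2 + 2·10 + 5 —bump→ 11^(11 + 1) + 3·11^3 + 3·11^2 + 2·11 + 5 = 3138428381104 —(−1)→ 3138428381103

13, 108, 1279, 16092, 280711, 5765998, 134219479, 3486786855, 100000003325, 3138428381103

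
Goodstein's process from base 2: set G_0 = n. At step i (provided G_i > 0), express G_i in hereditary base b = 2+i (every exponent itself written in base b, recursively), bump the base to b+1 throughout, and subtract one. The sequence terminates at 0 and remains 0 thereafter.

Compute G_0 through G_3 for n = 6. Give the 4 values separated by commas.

step 0: 6 = 2^2 + 2; sub 3 for 2: 3^3 + 3; = 30; G_1 = 30−1 = 29
step 1: 29 = 3^3 + 2; sub 4 for 3: 4^4 + 2; = 258; G_2 = 258−1 = 257
step 2: 257 = 4^4 + 1; sub 5 for 4: 5^5 + 1; = 3126; G_3 = 3126−1 = 3125

6, 29, 257, 3125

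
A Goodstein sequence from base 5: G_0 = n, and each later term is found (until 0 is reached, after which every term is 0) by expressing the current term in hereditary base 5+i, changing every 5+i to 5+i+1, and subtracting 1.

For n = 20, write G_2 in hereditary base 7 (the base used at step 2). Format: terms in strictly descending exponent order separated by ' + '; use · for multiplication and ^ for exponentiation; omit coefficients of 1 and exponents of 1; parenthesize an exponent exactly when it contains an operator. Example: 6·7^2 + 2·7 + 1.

step 0: 20 = 4·5; sub 6 for 5: 4·6; = 24; G_1 = 24−1 = 23
step 1: 23 = 3·6 + 5; sub 7 for 6: 3·7 + 5; = 26; G_2 = 26−1 = 25

3·7 + 4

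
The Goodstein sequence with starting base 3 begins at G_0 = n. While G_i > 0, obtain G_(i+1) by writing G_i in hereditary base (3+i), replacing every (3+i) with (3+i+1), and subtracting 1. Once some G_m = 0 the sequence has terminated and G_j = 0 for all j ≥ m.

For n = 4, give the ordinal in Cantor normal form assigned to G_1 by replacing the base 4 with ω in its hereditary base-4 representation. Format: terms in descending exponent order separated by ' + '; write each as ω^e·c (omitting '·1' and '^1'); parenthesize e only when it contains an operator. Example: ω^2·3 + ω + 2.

ω

G_0=4  [base 3] 3 + 1  →[3↦4]→  4 + 1 = 5  −1 ⇒ G_1=4
G_1=4  [base 4] 4  →[4↦5]→  5 = 5  −1 ⇒ G_2=4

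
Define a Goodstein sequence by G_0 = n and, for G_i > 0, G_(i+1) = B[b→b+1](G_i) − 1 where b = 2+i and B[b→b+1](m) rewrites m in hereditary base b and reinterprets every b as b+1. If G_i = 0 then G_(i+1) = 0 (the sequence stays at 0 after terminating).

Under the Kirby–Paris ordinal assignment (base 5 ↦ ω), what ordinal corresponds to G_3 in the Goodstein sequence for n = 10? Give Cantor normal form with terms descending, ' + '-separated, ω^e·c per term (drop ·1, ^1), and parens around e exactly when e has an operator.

ω^(ω + 1)

(0) 10|_2 = 2^(2 + 1) + 2 ↦ 3^(3 + 1) + 3|_3 = 84 ⇒ 83
(1) 83|_3 = 3^(3 + 1) + 2 ↦ 4^(4 + 1) + 2|_4 = 1026 ⇒ 1025
(2) 1025|_4 = 4^(4 + 1) + 1 ↦ 5^(5 + 1) + 1|_5 = 15626 ⇒ 15625
(3) 15625|_5 = 5^(5 + 1) ↦ 6^(6 + 1)|_6 = 279936 ⇒ 279935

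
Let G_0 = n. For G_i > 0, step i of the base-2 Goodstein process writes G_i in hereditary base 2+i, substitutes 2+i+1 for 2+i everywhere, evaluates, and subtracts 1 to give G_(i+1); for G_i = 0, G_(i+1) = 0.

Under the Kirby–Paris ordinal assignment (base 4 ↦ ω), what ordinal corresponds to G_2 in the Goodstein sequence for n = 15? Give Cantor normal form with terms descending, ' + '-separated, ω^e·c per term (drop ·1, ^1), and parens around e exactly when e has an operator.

G_0 = 15. HB_2(15) = 2^(2 + 1) + 2^2 + 2 + 1. Bump = 112. G_1 = 111.
G_1 = 111. HB_3(111) = 3^(3 + 1) + 3^3 + 3. Bump = 1284. G_2 = 1283.

ω^(ω + 1) + ω^ω + 3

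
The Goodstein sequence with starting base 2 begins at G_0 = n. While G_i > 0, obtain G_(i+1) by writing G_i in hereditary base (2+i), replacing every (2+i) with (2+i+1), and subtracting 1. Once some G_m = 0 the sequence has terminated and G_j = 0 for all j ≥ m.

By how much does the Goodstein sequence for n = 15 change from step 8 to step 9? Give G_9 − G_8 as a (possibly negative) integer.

3038500650159

G_0=15  [base 2] 2^(2 + 1) + 2^2 + 2 + 1  →[2↦3]→  3^(3 + 1) + 3^3 + 3 + 1 = 112  −1 ⇒ G_1=111
G_1=111  [base 3] 3^(3 + 1) + 3^3 + 3  →[3↦4]→  4^(4 + 1) + 4^4 + 4 = 1284  −1 ⇒ G_2=1283
G_2=1283  [base 4] 4^(4 + 1) + 4^4 + 3  →[4↦5]→  5^(5 + 1) + 5^5 + 3 = 18753  −1 ⇒ G_3=18752
G_3=18752  [base 5] 5^(5 + 1) + 5^5 + 2  →[5↦6]→  6^(6 + 1) + 6^6 + 2 = 326594  −1 ⇒ G_4=326593
G_4=326593  [base 6] 6^(6 + 1) + 6^6 + 1  →[6↦7]→  7^(7 + 1) + 7^7 + 1 = 6588345  −1 ⇒ G_5=6588344
G_5=6588344  [base 7] 7^(7 + 1) + 7^7  →[7↦8]→  8^(8 + 1) + 8^8 = 150994944  −1 ⇒ G_6=150994943
G_6=150994943  [base 8] 8^(8 + 1) + 7·8^7 + 7·8^6 + 7·8^5 + 7·8^4 + 7·8^3 + 7·8^2 + 7·8 + 7  →[8↦9]→  9^(9 + 1) + 7·9^7 + 7·9^6 + 7·9^5 + 7·9^4 + 7·9^3 + 7·9^2 + 7·9 + 7 = 3524450281  −1 ⇒ G_7=3524450280
G_7=3524450280  [base 9] 9^(9 + 1) + 7·9^7 + 7·9^6 + 7·9^5 + 7·9^4 + 7·9^3 + 7·9^2 + 7·9 + 6  →[9↦10]→  10^(10 + 1) + 7·10^7 + 7·10^6 + 7·10^5 + 7·10^4 + 7·10^3 + 7·10^2 + 7·10 + 6 = 100077777776  −1 ⇒ G_8=100077777775
G_8=100077777775  [base 10] 10^(10 + 1) + 7·10^7 + 7·10^6 + 7·10^5 + 7·10^4 + 7·10^3 + 7·10^2 + 7·10 + 5  →[10↦11]→  11^(11 + 1) + 7·11^7 + 7·11^6 + 7·11^5 + 7·11^4 + 7·11^3 + 7·11^2 + 7·11 + 5 = 3138578427935  −1 ⇒ G_9=3138578427934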